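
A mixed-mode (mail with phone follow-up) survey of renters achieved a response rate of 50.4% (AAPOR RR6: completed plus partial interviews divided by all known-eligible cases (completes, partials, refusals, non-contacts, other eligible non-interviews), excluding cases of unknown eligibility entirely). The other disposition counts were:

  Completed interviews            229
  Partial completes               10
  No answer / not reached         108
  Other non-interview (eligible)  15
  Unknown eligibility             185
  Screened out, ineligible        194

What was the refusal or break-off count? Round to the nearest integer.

Num: 229 + 10 = 239
RR6 = 239 / D = 0.504
D = 239 / 0.504 = 474.2
Remaining denominator categories sum to 362
refusal or break-off = 474.2 − 362 ≈ 112

112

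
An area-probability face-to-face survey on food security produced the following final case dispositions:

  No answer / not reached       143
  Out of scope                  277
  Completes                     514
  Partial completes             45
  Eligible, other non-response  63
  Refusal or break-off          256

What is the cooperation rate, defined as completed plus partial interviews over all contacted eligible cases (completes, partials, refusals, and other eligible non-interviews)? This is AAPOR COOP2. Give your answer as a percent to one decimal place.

63.7%

Num: 514 + 45 = 559
Base: 514 + 45 + 256 + 63 = 878
COOP2 = 559 / 878 = 0.6367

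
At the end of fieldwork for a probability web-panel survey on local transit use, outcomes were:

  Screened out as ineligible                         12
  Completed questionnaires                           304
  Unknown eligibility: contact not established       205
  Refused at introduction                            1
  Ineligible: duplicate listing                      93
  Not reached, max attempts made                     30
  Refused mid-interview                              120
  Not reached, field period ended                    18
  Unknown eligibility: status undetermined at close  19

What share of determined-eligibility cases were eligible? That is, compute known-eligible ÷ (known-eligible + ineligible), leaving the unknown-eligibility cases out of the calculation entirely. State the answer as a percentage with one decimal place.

81.8%

Declined to participate = 1 + 120 = 121
No contact after all attempts = 18 + 30 = 48
Undetermined eligibility = 205 + 19 = 224
Out of scope = 12 + 93 = 105
Eligible (known) → 304 + 121 + 48 = 473
e = 473 / (473 + 105) = 473 / 578 = 0.8183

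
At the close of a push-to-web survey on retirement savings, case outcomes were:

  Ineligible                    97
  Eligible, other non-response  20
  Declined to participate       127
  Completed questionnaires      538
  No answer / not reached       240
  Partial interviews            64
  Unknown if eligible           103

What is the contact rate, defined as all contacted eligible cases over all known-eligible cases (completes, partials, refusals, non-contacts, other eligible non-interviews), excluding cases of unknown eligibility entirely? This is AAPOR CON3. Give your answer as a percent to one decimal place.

75.7%

Numerator = 538 + 64 + 127 + 20 = 749
Denominator = 538 + 64 + 127 + 240 + 20 = 989
CON3 = 749 / 989 = 0.7573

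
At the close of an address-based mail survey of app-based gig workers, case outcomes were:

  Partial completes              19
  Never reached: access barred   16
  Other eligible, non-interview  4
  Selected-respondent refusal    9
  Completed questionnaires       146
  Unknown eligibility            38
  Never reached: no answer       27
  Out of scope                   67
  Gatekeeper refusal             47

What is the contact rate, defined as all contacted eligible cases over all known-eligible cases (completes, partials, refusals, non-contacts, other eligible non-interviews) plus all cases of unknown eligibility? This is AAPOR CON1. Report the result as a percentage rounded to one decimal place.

Refused = 47 + 9 = 56
Non-contacts = 27 + 16 = 43
Numerator = 146 + 19 + 56 + 4 = 225
Base = 146 + 19 + 56 + 43 + 4 + 38 = 306
CON1 = 225 / 306 = 0.7353

73.5%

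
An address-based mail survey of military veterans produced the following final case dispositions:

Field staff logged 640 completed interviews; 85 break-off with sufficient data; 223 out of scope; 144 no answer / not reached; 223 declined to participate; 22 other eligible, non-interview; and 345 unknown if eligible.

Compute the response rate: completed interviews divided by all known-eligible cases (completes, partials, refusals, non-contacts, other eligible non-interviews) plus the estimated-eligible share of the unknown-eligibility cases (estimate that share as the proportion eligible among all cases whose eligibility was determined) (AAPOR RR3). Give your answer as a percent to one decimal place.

Top: 640
Eligible (known): 640 + 85 + 223 + 144 + 22 = 1114
e = 1114 / (1114 + 223) = 1114 / 1337 = 0.8332
Estimated eligible among unknowns: 0.8332 × 345 = 287.45
Denominator: 1114 + 287.45 = 1401.45
RR3 = 640 / 1401.45 = 0.4567

45.7%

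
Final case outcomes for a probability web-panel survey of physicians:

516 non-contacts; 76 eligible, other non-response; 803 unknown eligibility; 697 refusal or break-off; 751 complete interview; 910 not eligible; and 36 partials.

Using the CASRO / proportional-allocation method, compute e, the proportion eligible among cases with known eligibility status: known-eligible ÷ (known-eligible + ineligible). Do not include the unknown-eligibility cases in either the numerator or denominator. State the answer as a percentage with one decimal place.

Eligible (known) = 751 + 36 + 697 + 516 + 76 = 2076
e = 2076 / (2076 + 910) = 2076 / 2986 = 0.6952

69.5%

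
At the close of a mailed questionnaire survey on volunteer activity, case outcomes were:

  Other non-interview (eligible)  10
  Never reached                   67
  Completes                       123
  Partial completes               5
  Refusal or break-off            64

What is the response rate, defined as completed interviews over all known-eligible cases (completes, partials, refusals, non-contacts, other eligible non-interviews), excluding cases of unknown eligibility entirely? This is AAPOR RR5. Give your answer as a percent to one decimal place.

Top → 123
Denom → 123 + 5 + 64 + 67 + 10 = 269
RR5 = 123 / 269 = 0.4572

45.7%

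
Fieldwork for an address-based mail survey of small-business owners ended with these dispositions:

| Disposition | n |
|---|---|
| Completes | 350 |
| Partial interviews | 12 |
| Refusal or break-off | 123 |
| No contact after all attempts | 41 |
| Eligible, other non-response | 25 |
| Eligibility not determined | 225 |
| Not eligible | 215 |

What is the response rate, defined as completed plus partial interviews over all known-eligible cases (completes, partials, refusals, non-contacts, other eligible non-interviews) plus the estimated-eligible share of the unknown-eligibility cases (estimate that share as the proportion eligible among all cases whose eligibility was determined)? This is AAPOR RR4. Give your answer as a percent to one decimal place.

Num → 350 + 12 = 362
Known eligible → 350 + 12 + 123 + 41 + 25 = 551
e = 551 / (551 + 215) = 551 / 766 = 0.7193
Eligible share of unknowns → 0.7193 × 225 = 161.84
Denominator → 551 + 161.84 = 712.84
RR4 = 362 / 712.84 = 0.5078

50.8%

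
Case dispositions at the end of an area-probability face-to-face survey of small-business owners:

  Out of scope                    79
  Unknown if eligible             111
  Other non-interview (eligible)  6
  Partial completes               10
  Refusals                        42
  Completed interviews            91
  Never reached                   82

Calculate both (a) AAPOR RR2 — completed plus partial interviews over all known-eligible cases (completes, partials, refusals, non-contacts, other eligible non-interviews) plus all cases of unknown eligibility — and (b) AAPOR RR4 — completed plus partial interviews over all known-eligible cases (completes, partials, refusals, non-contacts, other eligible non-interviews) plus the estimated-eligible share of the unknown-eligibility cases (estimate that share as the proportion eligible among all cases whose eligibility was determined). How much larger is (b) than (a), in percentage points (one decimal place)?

Top = 91 + 10 = 101
Denominator = 91 + 10 + 42 + 82 + 6 + 111 = 342
RR2 = 101 / 342 = 0.2953
Known eligible = 91 + 10 + 42 + 82 + 6 = 231
e = 231 / (231 + 79) = 231 / 310 = 0.7452
Eligible share of unknowns = 0.7452 × 111 = 82.72
Denominator = 231 + 82.72 = 313.72
RR4 = 101 / 313.72 = 0.3219
Difference = 32.19 − 29.53 = 2.66 percentage points

2.7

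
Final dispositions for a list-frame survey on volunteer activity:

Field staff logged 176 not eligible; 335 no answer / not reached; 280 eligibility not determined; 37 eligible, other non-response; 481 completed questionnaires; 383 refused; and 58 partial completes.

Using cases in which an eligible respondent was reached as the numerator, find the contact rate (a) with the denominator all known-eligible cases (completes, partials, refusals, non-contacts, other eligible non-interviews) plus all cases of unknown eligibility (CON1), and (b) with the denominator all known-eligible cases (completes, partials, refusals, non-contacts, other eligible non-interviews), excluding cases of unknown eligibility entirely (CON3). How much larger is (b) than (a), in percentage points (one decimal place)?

Numerator: 481 + 58 + 383 + 37 = 959
Denominator: 481 + 58 + 383 + 335 + 37 + 280 = 1574
CON1 = 959 / 1574 = 0.6093
Denominator: 481 + 58 + 383 + 335 + 37 = 1294
CON3 = 959 / 1294 = 0.7411
Difference = 74.11 − 60.93 = 13.18 percentage points

13.2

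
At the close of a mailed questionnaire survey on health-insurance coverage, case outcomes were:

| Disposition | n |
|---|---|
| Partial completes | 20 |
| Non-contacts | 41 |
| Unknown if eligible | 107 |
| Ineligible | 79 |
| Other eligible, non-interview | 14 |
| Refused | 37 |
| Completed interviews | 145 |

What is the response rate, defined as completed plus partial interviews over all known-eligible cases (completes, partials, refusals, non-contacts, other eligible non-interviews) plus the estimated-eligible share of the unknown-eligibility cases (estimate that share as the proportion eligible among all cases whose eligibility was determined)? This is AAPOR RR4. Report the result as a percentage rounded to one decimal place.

48.7%

Top = 145 + 20 = 165
Determined eligible = 145 + 20 + 37 + 41 + 14 = 257
e = 257 / (257 + 79) = 257 / 336 = 0.7649
Estimated eligible among unknowns = 0.7649 × 107 = 81.84
Base = 257 + 81.84 = 338.84
RR4 = 165 / 338.84 = 0.4870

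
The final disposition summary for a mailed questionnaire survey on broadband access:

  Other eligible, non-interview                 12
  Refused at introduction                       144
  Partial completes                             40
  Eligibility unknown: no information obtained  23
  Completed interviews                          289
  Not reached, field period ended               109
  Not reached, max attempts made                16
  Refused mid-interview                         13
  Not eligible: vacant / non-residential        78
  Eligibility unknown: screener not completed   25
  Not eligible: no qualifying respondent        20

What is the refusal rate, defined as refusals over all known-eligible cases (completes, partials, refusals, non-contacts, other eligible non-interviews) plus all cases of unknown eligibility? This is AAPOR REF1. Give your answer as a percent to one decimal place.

23.4%

Declined to participate = 144 + 13 = 157
Never reached = 109 + 16 = 125
Unknown if eligible = 25 + 23 = 48
Not eligible = 20 + 78 = 98
Numerator: 157
Denominator: 289 + 40 + 157 + 125 + 12 + 48 = 671
REF1 = 157 / 671 = 0.2340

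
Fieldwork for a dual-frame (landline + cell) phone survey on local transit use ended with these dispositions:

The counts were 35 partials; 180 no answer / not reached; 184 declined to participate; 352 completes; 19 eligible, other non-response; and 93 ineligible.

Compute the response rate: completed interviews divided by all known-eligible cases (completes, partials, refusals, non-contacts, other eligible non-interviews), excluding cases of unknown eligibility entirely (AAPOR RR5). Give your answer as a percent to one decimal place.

45.7%

Num: 352
Base: 352 + 35 + 184 + 180 + 19 = 770
RR5 = 352 / 770 = 0.4571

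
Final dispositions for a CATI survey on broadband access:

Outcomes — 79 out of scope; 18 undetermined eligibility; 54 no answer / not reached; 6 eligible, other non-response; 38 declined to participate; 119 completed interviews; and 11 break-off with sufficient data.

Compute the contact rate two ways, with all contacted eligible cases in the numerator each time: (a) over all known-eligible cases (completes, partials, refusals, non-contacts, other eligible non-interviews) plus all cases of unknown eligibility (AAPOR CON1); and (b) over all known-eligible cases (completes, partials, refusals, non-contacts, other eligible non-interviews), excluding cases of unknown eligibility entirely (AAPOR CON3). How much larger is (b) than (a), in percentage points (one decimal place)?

5.6

Top → 119 + 11 + 38 + 6 = 174
Base → 119 + 11 + 38 + 54 + 6 + 18 = 246
CON1 = 174 / 246 = 0.7073
Base → 119 + 11 + 38 + 54 + 6 = 228
CON3 = 174 / 228 = 0.7632
Difference = 76.32 − 70.73 = 5.59 percentage points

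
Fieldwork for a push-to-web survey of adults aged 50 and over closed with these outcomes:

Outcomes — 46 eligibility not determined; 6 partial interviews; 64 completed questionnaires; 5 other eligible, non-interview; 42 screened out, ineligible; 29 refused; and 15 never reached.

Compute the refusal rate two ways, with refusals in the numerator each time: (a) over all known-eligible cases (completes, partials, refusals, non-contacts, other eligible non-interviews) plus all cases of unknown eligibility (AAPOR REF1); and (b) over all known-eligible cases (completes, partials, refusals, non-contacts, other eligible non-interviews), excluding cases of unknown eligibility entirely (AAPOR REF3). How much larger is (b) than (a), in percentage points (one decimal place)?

6.8

Numerator → 29
Base → 64 + 6 + 29 + 15 + 5 + 46 = 165
REF1 = 29 / 165 = 0.1758
Base → 64 + 6 + 29 + 15 + 5 = 119
REF3 = 29 / 119 = 0.2437
Difference = 24.37 − 17.58 = 6.79 percentage points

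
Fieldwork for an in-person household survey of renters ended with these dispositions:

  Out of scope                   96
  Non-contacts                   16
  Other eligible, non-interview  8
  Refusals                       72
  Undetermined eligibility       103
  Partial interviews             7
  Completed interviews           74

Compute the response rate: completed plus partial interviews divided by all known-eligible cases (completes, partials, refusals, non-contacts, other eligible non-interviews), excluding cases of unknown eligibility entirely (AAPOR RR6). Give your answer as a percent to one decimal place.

45.8%

Num → 74 + 7 = 81
Denom → 74 + 7 + 72 + 16 + 8 = 177
RR6 = 81 / 177 = 0.4576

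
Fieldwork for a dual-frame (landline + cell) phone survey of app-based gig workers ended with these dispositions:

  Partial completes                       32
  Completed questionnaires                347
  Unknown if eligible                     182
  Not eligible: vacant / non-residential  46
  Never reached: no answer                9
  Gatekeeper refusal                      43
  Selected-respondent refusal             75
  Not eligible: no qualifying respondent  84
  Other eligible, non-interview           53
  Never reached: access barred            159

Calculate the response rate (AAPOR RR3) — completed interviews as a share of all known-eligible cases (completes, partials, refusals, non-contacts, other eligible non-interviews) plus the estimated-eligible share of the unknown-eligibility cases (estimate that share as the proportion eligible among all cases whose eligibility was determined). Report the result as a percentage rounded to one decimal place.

39.8%

Declined to participate = 43 + 75 = 118
No contact after all attempts = 9 + 159 = 168
Ineligible = 84 + 46 = 130
Top = 347
Determined eligible = 347 + 32 + 118 + 168 + 53 = 718
e = 718 / (718 + 130) = 718 / 848 = 0.8467
e × U = 0.8467 × 182 = 154.10
Base = 718 + 154.10 = 872.10
RR3 = 347 / 872.10 = 0.3979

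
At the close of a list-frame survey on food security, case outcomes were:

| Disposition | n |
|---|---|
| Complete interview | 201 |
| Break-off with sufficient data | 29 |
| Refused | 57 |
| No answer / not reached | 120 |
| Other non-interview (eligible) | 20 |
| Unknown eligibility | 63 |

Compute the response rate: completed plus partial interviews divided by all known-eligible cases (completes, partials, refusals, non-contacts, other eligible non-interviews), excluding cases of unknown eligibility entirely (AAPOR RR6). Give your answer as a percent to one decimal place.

53.9%

Num = 201 + 29 = 230
Denom = 201 + 29 + 57 + 120 + 20 = 427
RR6 = 230 / 427 = 0.5386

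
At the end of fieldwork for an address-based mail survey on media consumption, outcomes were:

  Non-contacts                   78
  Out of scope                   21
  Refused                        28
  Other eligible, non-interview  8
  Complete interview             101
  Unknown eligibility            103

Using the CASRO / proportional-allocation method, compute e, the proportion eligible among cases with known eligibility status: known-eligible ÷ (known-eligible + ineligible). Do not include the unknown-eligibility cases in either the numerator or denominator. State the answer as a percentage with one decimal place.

91.1%

Eligible (known) = 101 + 28 + 78 + 8 = 215
e = 215 / (215 + 21) = 215 / 236 = 0.9110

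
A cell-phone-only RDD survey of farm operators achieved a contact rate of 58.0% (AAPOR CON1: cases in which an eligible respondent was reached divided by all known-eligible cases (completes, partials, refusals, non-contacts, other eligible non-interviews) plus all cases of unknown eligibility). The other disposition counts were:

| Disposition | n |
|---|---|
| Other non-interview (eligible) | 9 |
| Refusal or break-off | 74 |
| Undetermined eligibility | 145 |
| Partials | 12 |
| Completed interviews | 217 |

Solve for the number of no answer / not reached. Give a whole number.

81

Numerator = 217 + 12 + 74 + 9 = 312
CON1 = 312 / D = 0.580
D = 312 / 0.580 = 537.9
Remaining denominator categories sum to 457
no answer / not reached = 537.9 − 457 ≈ 81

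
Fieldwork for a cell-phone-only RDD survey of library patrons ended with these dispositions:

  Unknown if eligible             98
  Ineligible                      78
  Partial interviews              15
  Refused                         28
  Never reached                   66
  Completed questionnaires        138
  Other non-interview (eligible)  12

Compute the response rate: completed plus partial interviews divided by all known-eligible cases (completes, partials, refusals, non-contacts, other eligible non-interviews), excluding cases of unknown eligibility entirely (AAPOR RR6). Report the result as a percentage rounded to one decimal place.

Num → 138 + 15 = 153
Denominator → 138 + 15 + 28 + 66 + 12 = 259
RR6 = 153 / 259 = 0.5907

59.1%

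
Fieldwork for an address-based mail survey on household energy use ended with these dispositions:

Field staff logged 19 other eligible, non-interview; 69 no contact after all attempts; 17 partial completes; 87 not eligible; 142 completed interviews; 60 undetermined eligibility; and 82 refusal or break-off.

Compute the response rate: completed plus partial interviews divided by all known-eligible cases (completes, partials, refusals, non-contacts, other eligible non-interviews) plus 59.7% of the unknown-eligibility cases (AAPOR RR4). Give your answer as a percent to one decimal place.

43.6%

Numerator: 142 + 17 = 159
Known eligible: 142 + 17 + 82 + 69 + 19 = 329
Estimated eligible among unknowns: 0.5970 × 60 = 35.82
Denominator: 329 + 35.82 = 364.82
RR4 = 159 / 364.82 = 0.4358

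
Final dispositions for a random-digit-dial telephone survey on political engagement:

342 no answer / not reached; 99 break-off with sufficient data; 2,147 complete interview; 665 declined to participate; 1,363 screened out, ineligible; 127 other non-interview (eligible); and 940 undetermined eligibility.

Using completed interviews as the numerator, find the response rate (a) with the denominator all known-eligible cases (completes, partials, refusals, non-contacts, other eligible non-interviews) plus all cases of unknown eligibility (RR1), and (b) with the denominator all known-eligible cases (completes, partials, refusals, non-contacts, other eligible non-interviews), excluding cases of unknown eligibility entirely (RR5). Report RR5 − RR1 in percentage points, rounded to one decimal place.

13.8

Numerator = 2147
Denom = 2147 + 99 + 665 + 342 + 127 + 940 = 4320
RR1 = 2147 / 4320 = 0.4970
Denom = 2147 + 99 + 665 + 342 + 127 = 3380
RR5 = 2147 / 3380 = 0.6352
Difference = 63.52 − 49.70 = 13.82 percentage points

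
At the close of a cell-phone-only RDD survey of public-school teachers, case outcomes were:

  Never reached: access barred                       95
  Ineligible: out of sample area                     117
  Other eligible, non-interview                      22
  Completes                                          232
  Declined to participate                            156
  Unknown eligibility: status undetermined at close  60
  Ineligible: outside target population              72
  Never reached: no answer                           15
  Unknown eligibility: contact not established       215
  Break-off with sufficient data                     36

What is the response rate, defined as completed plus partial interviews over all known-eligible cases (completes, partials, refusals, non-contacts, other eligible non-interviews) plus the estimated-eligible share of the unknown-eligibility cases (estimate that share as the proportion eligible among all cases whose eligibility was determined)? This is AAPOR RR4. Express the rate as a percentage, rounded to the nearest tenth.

35.2%

Never reached = 15 + 95 = 110
Unknown eligibility = 215 + 60 = 275
Ineligible = 72 + 117 = 189
Numerator = 232 + 36 = 268
Determined eligible = 232 + 36 + 156 + 110 + 22 = 556
e = 556 / (556 + 189) = 556 / 745 = 0.7463
Estimated eligible among unknowns = 0.7463 × 275 = 205.23
Denominator = 556 + 205.23 = 761.23
RR4 = 268 / 761.23 = 0.3521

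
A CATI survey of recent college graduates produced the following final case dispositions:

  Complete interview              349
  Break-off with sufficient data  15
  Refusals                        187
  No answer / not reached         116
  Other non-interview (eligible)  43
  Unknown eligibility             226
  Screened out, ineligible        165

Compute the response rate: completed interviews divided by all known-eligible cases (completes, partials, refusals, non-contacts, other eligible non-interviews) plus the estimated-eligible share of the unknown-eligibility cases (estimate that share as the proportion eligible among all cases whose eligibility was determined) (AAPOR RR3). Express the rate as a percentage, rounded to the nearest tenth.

Num: 349
Determined eligible: 349 + 15 + 187 + 116 + 43 = 710
e = 710 / (710 + 165) = 710 / 875 = 0.8114
e × U: 0.8114 × 226 = 183.38
Base: 710 + 183.38 = 893.38
RR3 = 349 / 893.38 = 0.3907

39.1%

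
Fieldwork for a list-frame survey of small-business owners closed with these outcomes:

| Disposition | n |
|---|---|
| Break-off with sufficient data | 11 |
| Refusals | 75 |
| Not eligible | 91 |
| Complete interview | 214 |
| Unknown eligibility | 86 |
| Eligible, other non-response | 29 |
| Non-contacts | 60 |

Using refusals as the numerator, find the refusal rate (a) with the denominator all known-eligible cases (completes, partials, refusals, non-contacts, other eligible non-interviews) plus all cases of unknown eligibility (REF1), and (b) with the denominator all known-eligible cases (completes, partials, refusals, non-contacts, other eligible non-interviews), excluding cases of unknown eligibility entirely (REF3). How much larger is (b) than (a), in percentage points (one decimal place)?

Numerator = 75
Denom = 214 + 11 + 75 + 60 + 29 + 86 = 475
REF1 = 75 / 475 = 0.1579
Denom = 214 + 11 + 75 + 60 + 29 = 389
REF3 = 75 / 389 = 0.1928
Difference = 19.28 − 15.79 = 3.49 percentage points

3.5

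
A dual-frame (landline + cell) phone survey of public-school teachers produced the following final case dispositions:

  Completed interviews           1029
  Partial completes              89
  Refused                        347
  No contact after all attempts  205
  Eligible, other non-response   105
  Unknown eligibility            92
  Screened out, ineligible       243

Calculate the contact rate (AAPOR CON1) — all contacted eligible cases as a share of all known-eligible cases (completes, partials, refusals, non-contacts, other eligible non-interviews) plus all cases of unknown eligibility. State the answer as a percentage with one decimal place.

Num = 1029 + 89 + 347 + 105 = 1570
Denominator = 1029 + 89 + 347 + 205 + 105 + 92 = 1867
CON1 = 1570 / 1867 = 0.8409

84.1%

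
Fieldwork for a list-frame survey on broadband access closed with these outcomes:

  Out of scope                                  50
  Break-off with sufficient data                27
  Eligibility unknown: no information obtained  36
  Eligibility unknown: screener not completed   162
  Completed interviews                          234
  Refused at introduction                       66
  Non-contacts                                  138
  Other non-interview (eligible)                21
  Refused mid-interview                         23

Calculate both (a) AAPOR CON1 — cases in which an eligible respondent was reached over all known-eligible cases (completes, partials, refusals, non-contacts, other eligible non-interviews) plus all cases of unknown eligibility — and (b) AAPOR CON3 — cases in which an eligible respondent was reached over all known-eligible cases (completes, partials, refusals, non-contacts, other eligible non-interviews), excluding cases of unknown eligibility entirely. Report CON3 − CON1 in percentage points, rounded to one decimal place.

Refused = 66 + 23 = 89
Eligibility not determined = 162 + 36 = 198
Numerator: 234 + 27 + 89 + 21 = 371
Denom: 234 + 27 + 89 + 138 + 21 + 198 = 707
CON1 = 371 / 707 = 0.5248
Denom: 234 + 27 + 89 + 138 + 21 = 509
CON3 = 371 / 509 = 0.7289
Difference = 72.89 − 52.48 = 20.41 percentage points

20.4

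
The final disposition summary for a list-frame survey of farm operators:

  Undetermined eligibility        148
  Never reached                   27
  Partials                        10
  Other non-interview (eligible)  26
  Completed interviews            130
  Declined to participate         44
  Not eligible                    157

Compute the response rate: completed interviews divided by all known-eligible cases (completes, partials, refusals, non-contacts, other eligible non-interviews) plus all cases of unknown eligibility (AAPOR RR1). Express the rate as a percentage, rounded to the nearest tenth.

33.8%

Top → 130
Denom → 130 + 10 + 44 + 27 + 26 + 148 = 385
RR1 = 130 / 385 = 0.3377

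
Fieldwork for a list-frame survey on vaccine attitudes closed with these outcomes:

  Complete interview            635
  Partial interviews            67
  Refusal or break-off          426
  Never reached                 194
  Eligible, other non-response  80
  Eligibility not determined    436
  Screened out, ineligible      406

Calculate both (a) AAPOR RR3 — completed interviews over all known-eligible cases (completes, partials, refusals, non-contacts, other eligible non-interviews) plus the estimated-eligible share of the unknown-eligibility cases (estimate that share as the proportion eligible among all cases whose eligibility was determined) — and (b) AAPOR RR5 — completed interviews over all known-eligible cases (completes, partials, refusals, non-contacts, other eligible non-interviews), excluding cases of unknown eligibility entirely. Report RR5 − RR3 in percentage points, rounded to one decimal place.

8.8

Top → 635
Eligible (known) → 635 + 67 + 426 + 194 + 80 = 1402
e = 1402 / (1402 + 406) = 1402 / 1808 = 0.7754
Eligible share of unknowns → 0.7754 × 436 = 338.07
Denom → 1402 + 338.07 = 1740.07
RR3 = 635 / 1740.07 = 0.3649
Denom → 635 + 67 + 426 + 194 + 80 = 1402
RR5 = 635 / 1402 = 0.4529
Difference = 45.29 − 36.49 = 8.80 percentage points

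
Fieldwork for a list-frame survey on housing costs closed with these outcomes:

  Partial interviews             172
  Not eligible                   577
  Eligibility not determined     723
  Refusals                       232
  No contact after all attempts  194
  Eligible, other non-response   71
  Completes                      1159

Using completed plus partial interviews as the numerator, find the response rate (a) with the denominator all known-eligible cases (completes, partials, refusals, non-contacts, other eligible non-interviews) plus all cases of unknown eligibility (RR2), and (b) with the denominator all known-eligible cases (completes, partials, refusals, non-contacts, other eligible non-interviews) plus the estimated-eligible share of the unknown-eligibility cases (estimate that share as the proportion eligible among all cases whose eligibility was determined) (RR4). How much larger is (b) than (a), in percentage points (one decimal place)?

Top → 1159 + 172 = 1331
Denominator → 1159 + 172 + 232 + 194 + 71 + 723 = 2551
RR2 = 1331 / 2551 = 0.5218
Eligible (known) → 1159 + 172 + 232 + 194 + 71 = 1828
e = 1828 / (1828 + 577) = 1828 / 2405 = 0.7601
e × U → 0.7601 × 723 = 549.55
Denominator → 1828 + 549.55 = 2377.55
RR4 = 1331 / 2377.55 = 0.5598
Difference = 55.98 − 52.18 = 3.80 percentage points

3.8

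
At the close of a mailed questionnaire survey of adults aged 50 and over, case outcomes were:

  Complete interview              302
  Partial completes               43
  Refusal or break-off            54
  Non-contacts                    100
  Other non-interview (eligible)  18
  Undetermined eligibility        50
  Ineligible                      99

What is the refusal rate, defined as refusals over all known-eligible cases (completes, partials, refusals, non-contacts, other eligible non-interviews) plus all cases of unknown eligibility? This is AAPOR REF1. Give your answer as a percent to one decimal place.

Numerator → 54
Denominator → 302 + 43 + 54 + 100 + 18 + 50 = 567
REF1 = 54 / 567 = 0.0952

9.5%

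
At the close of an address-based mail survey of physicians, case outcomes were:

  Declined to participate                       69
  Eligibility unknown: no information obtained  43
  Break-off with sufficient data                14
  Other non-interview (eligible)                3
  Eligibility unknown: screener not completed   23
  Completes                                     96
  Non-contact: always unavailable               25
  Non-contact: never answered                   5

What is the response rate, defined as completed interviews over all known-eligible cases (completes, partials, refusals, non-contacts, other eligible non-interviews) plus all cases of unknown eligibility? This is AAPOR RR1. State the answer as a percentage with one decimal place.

No contact after all attempts = 5 + 25 = 30
Eligibility not determined = 23 + 43 = 66
Num → 96
Base → 96 + 14 + 69 + 30 + 3 + 66 = 278
RR1 = 96 / 278 = 0.3453

34.5%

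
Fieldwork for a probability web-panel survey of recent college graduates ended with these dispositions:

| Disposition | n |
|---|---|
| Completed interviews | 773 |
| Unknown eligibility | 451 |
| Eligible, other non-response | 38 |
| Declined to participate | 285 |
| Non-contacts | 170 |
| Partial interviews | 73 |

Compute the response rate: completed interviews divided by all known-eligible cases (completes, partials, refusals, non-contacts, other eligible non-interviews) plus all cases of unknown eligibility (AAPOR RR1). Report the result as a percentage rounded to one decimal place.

Num: 773
Denominator: 773 + 73 + 285 + 170 + 38 + 451 = 1790
RR1 = 773 / 1790 = 0.4318

43.2%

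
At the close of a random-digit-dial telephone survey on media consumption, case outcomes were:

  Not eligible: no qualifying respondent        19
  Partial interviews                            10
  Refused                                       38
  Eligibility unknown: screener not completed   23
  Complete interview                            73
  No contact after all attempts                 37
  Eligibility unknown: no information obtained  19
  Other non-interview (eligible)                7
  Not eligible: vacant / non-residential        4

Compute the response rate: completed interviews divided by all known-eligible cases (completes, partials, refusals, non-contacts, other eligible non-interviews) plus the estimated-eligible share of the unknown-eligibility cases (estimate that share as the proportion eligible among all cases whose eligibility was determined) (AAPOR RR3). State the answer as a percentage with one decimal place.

Eligibility not determined = 23 + 19 = 42
Not eligible = 19 + 4 = 23
Top → 73
Known eligible → 73 + 10 + 38 + 37 + 7 = 165
e = 165 / (165 + 23) = 165 / 188 = 0.8777
e × U → 0.8777 × 42 = 36.86
Denominator → 165 + 36.86 = 201.86
RR3 = 73 / 201.86 = 0.3616

36.2%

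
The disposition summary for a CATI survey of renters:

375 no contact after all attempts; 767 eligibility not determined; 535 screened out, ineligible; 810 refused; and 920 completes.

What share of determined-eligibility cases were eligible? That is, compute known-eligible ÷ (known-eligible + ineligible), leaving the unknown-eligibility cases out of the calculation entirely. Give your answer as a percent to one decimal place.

Determined eligible = 920 + 810 + 375 = 2105
e = 2105 / (2105 + 535) = 2105 / 2640 = 0.7973

79.7%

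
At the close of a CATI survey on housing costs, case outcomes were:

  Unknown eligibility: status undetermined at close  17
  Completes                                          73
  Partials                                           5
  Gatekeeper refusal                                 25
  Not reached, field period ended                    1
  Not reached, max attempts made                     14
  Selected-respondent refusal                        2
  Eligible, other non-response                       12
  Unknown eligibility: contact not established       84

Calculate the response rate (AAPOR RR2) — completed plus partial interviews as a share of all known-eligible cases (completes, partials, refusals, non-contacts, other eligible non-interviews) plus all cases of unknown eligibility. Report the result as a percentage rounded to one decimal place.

Refused = 25 + 2 = 27
Non-contacts = 1 + 14 = 15
Unknown eligibility = 84 + 17 = 101
Num = 73 + 5 = 78
Denom = 73 + 5 + 27 + 15 + 12 + 101 = 233
RR2 = 78 / 233 = 0.3348

33.5%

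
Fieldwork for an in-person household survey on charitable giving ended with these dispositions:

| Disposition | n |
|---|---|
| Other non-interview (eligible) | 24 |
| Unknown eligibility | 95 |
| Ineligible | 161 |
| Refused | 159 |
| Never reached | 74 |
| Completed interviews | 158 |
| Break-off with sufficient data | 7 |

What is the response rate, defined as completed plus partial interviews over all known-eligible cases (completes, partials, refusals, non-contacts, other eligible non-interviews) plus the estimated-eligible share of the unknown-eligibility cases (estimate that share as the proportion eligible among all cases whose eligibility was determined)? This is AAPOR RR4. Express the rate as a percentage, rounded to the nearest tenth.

33.6%

Top → 158 + 7 = 165
Determined eligible → 158 + 7 + 159 + 74 + 24 = 422
e = 422 / (422 + 161) = 422 / 583 = 0.7238
Estimated eligible among unknowns → 0.7238 × 95 = 68.76
Denominator → 422 + 68.76 = 490.76
RR4 = 165 / 490.76 = 0.3362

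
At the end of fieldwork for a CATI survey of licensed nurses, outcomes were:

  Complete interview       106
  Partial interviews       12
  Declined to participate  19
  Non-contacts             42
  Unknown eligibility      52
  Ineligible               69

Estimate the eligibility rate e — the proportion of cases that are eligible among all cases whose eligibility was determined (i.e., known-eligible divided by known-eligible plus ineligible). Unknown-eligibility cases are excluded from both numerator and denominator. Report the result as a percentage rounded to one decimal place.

Known eligible: 106 + 12 + 19 + 42 = 179
e = 179 / (179 + 69) = 179 / 248 = 0.7218

72.2%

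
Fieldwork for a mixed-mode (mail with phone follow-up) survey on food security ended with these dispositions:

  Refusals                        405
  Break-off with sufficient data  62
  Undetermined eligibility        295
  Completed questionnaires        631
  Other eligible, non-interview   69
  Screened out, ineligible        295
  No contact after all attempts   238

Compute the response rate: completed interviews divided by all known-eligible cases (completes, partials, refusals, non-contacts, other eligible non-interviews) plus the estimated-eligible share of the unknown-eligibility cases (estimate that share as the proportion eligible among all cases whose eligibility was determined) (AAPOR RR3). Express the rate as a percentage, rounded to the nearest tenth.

Top → 631
Eligible (known) → 631 + 62 + 405 + 238 + 69 = 1405
e = 1405 / (1405 + 295) = 1405 / 1700 = 0.8265
e × U → 0.8265 × 295 = 243.82
Denominator → 1405 + 243.82 = 1648.82
RR3 = 631 / 1648.82 = 0.3827

38.3%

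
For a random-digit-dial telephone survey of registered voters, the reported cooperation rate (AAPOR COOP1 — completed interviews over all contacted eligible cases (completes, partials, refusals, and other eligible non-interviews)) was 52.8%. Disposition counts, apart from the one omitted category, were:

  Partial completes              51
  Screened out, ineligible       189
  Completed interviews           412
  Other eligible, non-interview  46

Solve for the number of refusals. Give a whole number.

271

COOP1 = 412 / D = 0.528
D = 412 / 0.528 = 780.3
Rest of base = 509
refusals = 780.3 − 509 ≈ 271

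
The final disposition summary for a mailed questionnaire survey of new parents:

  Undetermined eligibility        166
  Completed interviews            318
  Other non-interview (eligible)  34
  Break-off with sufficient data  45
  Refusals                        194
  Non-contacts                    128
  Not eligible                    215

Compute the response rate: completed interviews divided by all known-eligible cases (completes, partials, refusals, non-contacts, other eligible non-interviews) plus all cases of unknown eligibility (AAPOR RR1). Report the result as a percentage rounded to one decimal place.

35.9%

Num = 318
Base = 318 + 45 + 194 + 128 + 34 + 166 = 885
RR1 = 318 / 885 = 0.3593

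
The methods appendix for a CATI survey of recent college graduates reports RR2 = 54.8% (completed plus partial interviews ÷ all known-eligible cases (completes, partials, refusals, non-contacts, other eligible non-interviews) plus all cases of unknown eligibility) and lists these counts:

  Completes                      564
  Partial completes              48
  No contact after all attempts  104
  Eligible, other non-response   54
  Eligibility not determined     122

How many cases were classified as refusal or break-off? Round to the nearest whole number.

225

Numerator: 564 + 48 = 612
RR2 = 612 / D = 0.548
D = 612 / 0.548 = 1116.8
Other denominator terms total 892
refusal or break-off = 1116.8 − 892 ≈ 225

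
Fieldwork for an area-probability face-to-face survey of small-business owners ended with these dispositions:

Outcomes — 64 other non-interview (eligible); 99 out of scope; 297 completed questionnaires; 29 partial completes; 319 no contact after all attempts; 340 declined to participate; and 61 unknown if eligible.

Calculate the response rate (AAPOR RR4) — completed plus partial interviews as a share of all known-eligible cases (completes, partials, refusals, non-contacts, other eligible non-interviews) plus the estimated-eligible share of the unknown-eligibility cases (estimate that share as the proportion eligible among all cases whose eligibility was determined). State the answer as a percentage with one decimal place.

Top: 297 + 29 = 326
Determined eligible: 297 + 29 + 340 + 319 + 64 = 1049
e = 1049 / (1049 + 99) = 1049 / 1148 = 0.9138
e × U: 0.9138 × 61 = 55.74
Base: 1049 + 55.74 = 1104.74
RR4 = 326 / 1104.74 = 0.2951

29.5%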